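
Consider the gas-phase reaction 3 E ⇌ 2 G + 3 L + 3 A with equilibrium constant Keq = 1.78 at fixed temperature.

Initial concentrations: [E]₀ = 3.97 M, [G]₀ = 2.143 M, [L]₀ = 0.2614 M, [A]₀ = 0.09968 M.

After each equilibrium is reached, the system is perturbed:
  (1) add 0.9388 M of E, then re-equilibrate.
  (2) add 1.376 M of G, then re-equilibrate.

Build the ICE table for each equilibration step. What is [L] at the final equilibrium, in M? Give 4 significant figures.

Q₀ = 1.2984e-06 vs Keq = 1.78 ⇒ Q<K, forward
Step 1:
                    E           G           L           A
  Initial        3.97       2.143      0.2614     0.09968
  Change       -1.125      0.7501       1.125       1.125
  Equil         2.845       2.893       1.386       1.225
  solve Keq expr → x = 0.375; check Q = 1.78
Then add 0.9388 M of E.
Step 2:
                    E           G           L           A
  Initial       3.784       2.893       1.386       1.225
  Change      -0.1521      0.1014      0.1521      0.1521
  Equil         3.632       2.994       1.539       1.377
  solve Keq expr → x = 0.05071; check Q = 1.78
Then add 1.376 M of G.
Step 3:
                    E           G           L           A
  Initial       3.632        4.37       1.539       1.377
  Change       0.1385    -0.09235     -0.1385     -0.1385
  Equil          3.77       4.278         1.4       1.238
  solve Keq expr → x = -0.04618; check Q = 1.78

[L]_eq = 1.4 M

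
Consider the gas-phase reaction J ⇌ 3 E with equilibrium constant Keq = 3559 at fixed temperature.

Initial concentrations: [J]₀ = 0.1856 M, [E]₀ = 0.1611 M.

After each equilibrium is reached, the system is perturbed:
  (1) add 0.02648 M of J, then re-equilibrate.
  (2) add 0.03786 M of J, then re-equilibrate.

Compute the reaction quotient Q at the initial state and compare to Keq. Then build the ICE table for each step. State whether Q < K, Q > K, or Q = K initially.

Q₀ = 0.02253 vs Keq = 3559 ⇒ Q<K, forward
Step 1:
                    J           E
  I            0.1856      0.1611
  C           -0.1855      0.5565
  E        1.0382e-04      0.7176
  solve Keq expr → x = 0.1855; check Q = 3559
Then add 0.02648 M of J.
Step 2:
                    J           E
  I           0.02658      0.7176
  C          -0.02644     0.07932
  E        1.4220e-04      0.7969
  solve Keq expr → x = 0.02644; check Q = 3559
Then add 0.03786 M of J.
Step 3:
                    J           E
  I             0.038      0.7969
  C          -0.03779      0.1134
  E        2.1194e-04      0.9103
  solve Keq expr → x = 0.03779; check Q = 3559

Q₀ = 0.02253; Q < K (proceeds forward)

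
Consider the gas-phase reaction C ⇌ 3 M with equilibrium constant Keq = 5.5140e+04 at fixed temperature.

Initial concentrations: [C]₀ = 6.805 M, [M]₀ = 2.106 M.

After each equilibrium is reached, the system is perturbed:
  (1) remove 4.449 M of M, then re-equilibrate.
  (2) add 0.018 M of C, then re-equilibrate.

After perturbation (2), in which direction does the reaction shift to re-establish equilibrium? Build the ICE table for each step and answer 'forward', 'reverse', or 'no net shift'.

Direction: forward

Q₀ = 1.373 vs Keq = 5.5140e+04 ⇒ Q<K, forward
Step 1:
                   C          M
  I            6.805      2.106
  C           -6.613      19.84
  E           0.1917      21.95
  solve Keq expr → x = 6.613; check Q = 5.5140e+04
Then remove 4.449 M of M.
Step 2:
                   C          M
  I           0.1917       17.5
  C         -0.08998     0.2699
  E           0.1017      17.77
  solve Keq expr → x = 0.08998; check Q = 5.5140e+04
Then add 0.018 M of C.
Step 3:
                   C          M
  I           0.1197      17.77
  C         -0.01712    0.05135
  E           0.1026      17.82
  solve Keq expr → x = 0.01712; check Q = 5.5140e+04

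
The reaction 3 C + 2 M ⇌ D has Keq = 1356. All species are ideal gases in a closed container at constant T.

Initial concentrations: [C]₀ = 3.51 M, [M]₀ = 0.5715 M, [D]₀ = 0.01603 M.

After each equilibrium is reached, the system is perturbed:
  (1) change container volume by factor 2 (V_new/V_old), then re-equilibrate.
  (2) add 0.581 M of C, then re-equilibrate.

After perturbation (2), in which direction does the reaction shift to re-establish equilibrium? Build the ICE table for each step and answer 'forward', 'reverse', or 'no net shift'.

Q₀ = 0.001135 vs Keq = 1356 ⇒ Q<K, forward
Step 1:
                   C          M          D
  init          3.51     0.5715    0.01603
  Δ          -0.8521    -0.5681      0.284
  eq           2.658   0.003433     0.3001
  solve Keq expr → x = 0.284; check Q = 1356
Then change container volume by factor 2 (V_new/V_old).
Step 2:
                   C          M          D
  init         1.329   0.001716       0.15
  Δ         0.007551   0.005034  -0.002517
  eq           1.337    0.00675     0.1475
  solve Keq expr → x = -0.002517; check Q = 1356
Then add 0.581 M of C.
Step 3:
                   C          M          D
  init         1.918    0.00675     0.1475
  Δ        -0.004186  -0.002791   0.001395
  eq           1.913    0.00396     0.1489
  solve Keq expr → x = 0.001395; check Q = 1356

Direction: forward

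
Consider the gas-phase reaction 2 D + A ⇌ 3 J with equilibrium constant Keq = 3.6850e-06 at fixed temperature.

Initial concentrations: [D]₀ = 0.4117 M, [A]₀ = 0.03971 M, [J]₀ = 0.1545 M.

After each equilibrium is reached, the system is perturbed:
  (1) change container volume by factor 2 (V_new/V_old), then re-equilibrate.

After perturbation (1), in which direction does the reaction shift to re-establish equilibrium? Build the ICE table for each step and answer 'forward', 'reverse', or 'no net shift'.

Direction: no net shift

Q₀ = 0.5479 vs Keq = 3.6850e-06 ⇒ Q>K, reverse
Step 1:
                    D           A           J
  Initial      0.4117     0.03971      0.1545
  Change       0.1001     0.05003     -0.1501
  Equil        0.5118     0.08974    0.004424
  solve Keq expr → x = -0.05003; check Q = 3.6850e-06
Then change container volume by factor 2 (V_new/V_old).
Step 2:
                    D           A           J
  Initial      0.2559     0.04487    0.002212
  Change            0           0           0
  Equil        0.2559     0.04487    0.002212
  solve Keq expr → x = 0; check Q = 3.6850e-06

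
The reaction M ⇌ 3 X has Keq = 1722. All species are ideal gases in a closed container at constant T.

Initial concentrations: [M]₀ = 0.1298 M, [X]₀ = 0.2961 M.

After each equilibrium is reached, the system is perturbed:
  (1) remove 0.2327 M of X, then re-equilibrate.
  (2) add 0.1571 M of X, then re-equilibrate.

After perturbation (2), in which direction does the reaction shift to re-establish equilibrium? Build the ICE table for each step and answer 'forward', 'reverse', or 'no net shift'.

Direction: reverse

Q₀ = 0.2 vs Keq = 1722 ⇒ Q<K, forward
Step 1:
                    M           X
  Initial      0.1298      0.2961
  Change      -0.1296      0.3888
  Equil    1.8661e-04      0.6849
  solve Keq expr → x = 0.1296; check Q = 1722
Then remove 0.2327 M of X.
Step 2:
                    M           X
  Initial  1.8661e-04      0.4522
  Change  -1.3275e-04  3.9825e-04
  Equil    5.3854e-05      0.4526
  solve Keq expr → x = 1.3275e-04; check Q = 1722
Then add 0.1571 M of X.
Step 3:
                    M           X
  Initial  5.3854e-05      0.6097
  Change   7.7638e-05 -2.3291e-04
  Equil    1.3149e-04      0.6095
  solve Keq expr → x = -7.7638e-05; check Q = 1722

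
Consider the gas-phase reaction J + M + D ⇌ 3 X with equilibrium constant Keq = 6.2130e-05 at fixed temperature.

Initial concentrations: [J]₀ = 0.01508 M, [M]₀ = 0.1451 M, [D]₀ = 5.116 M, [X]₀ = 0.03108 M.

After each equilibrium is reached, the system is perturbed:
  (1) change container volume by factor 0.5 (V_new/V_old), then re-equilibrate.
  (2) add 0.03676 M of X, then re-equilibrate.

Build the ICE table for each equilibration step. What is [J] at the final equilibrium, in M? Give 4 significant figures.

[J]_eq = 0.05567 M

Q₀ = 0.002682 vs Keq = 6.2130e-05 ⇒ Q>K, reverse
Step 1:
                  J         M         D         X
  I         0.01508    0.1451     5.116   0.03108
  C        0.006954  0.006954  0.006954  -0.02086
  E         0.02203    0.1521     5.123   0.01022
  solve Keq expr → x = -0.006954; check Q = 6.2130e-05
Then change container volume by factor 0.5 (V_new/V_old).
Step 2:
                  J         M         D         X
  I         0.04407    0.3041     10.25   0.02043
  C               0         0         0         0
  E         0.04407    0.3041     10.25   0.02043
  solve Keq expr → x = 0; check Q = 6.2130e-05
Then add 0.03676 M of X.
Step 3:
                  J         M         D         X
  I         0.04407    0.3041     10.25   0.05719
  C         0.01161   0.01161   0.01161  -0.03482
  E         0.05567    0.3157     10.26   0.02238
  solve Keq expr → x = -0.01161; check Q = 6.2130e-05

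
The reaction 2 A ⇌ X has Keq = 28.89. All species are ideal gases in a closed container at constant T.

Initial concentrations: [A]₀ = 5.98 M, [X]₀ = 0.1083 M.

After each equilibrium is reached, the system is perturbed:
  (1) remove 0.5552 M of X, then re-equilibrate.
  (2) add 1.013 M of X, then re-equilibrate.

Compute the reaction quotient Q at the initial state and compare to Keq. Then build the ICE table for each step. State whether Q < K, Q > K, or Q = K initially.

Q₀ = 0.003028; Q < K (proceeds forward)

Q₀ = 0.003028 vs Keq = 28.89 ⇒ Q<K, forward
Step 1:
                  A         X
  Initial      5.98    0.1083
  Change     -5.661     2.831
  Equil      0.3189     2.939
  solve Keq expr → x = 2.831; check Q = 28.89
Then remove 0.5552 M of X.
Step 2:
                  A         X
  Initial    0.3189     2.384
  Change   -0.03078   0.01539
  Equil      0.2882     2.399
  solve Keq expr → x = 0.01539; check Q = 28.89
Then add 1.013 M of X.
Step 3:
                  A         X
  Initial    0.2882     3.412
  Change    0.05413  -0.02707
  Equil      0.3423     3.385
  solve Keq expr → x = -0.02707; check Q = 28.89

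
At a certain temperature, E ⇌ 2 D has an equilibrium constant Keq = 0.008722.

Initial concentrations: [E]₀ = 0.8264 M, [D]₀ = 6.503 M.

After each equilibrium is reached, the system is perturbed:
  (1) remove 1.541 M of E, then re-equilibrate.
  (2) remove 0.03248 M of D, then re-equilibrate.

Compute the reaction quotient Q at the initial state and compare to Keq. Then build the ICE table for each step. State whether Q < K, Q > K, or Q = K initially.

Q₀ = 51.17 vs Keq = 0.008722 ⇒ Q>K, reverse
Step 1:
                  E         D
  init       0.8264     6.503
  Δ           3.158    -6.317
  eq          3.985    0.1864
  solve Keq expr → x = -3.158; check Q = 0.008722
Then remove 1.541 M of E.
Step 2:
                  E         D
  init        2.444    0.1864
  Δ         0.01992  -0.03984
  eq          2.464    0.1466
  solve Keq expr → x = -0.01992; check Q = 0.008722
Then remove 0.03248 M of D.
Step 3:
                  E         D
  init        2.464    0.1141
  Δ          -0.016     0.032
  eq          2.448    0.1461
  solve Keq expr → x = 0.016; check Q = 0.008722

Q₀ = 51.17; Q > K (proceeds reverse)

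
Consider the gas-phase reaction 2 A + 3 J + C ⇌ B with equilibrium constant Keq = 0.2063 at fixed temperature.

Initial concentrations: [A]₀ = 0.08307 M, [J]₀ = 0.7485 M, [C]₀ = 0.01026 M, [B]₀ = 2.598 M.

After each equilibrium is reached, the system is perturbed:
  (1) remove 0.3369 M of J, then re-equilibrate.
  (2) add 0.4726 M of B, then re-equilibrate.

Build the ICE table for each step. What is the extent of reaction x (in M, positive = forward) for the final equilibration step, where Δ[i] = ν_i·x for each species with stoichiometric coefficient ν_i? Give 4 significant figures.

Q₀ = 8.7504e+04 vs Keq = 0.2063 ⇒ Q>K, reverse
Step 1:
                    A           J           C           B
  Initial     0.08307      0.7485     0.01026       2.598
  Change        1.082       1.623      0.5409     -0.5409
  Equil         1.165       2.371      0.5512       2.057
  solve Keq expr → x = -0.5409; check Q = 0.2063
Then remove 0.3369 M of J.
Step 2:
                    A           J           C           B
  Initial       1.165       2.034      0.5512       2.057
  Change      0.09369      0.1405     0.04685    -0.04685
  Equil         1.259       2.175       0.598        2.01
  solve Keq expr → x = -0.04685; check Q = 0.2063
Then add 0.4726 M of B.
Step 3:
                    A           J           C           B
  Initial       1.259       2.175       0.598       2.483
  Change      0.04569     0.06854     0.02285    -0.02285
  Equil         1.304       2.243      0.6209        2.46
  solve Keq expr → x = -0.02285; check Q = 0.2063

x = -0.02285 M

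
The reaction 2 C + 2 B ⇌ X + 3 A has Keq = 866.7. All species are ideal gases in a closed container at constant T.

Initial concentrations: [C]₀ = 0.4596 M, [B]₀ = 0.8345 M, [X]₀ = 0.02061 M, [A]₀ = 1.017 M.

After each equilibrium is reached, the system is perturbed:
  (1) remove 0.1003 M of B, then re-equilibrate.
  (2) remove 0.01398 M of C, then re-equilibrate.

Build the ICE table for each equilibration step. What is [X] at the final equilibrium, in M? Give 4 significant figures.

Q₀ = 0.1474 vs Keq = 866.7 ⇒ Q<K, forward
Step 1:
                  C         B         X         A
  init       0.4596    0.8345   0.02061     1.017
  Δ         -0.3883   -0.3883    0.1941    0.5824
  eq        0.07135    0.4462    0.2147     1.599
  solve Keq expr → x = 0.1941; check Q = 866.7
Then remove 0.1003 M of B.
Step 2:
                  C         B         X         A
  init      0.07135    0.3459    0.2147     1.599
  Δ         0.01396   0.01396 -0.006981  -0.02094
  eq        0.08531    0.3599    0.2078     1.578
  solve Keq expr → x = -0.006981; check Q = 866.7
Then remove 0.01398 M of C.
Step 3:
                  C         B         X         A
  init      0.07133    0.3599    0.2078     1.578
  Δ        0.009654  0.009654 -0.004827  -0.01448
  eq        0.08098    0.3696    0.2029     1.564
  solve Keq expr → x = -0.004827; check Q = 866.7

[X]_eq = 0.2029 M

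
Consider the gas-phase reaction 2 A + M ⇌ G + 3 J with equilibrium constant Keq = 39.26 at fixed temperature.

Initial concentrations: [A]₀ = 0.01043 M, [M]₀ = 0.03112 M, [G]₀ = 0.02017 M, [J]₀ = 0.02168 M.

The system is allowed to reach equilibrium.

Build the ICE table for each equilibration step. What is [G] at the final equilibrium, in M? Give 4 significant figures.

Q₀ = 0.06071 vs Keq = 39.26 ⇒ Q<K, forward
Step 1:
                    A           M           G           J
  I           0.01043     0.03112     0.02017     0.02168
  C         -0.009383   -0.004692    0.004692     0.01408
  E          0.001047     0.02643     0.02486     0.03576
  solve Keq expr → x = 0.004692; check Q = 39.26

[G]_eq = 0.02486 M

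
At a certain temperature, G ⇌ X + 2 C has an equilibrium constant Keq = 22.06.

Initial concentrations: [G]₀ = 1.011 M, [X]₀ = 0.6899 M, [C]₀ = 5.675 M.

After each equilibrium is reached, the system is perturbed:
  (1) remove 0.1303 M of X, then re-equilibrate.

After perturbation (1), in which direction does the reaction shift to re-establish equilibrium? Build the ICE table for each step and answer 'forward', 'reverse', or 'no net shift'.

Q₀ = 21.98 vs Keq = 22.06 ⇒ Q<K, forward
Step 1:
                    G           X           C
  init          1.011      0.6899       5.675
  Δ         -0.001201    0.001201    0.002401
  eq             1.01      0.6911       5.677
  solve Keq expr → x = 0.001201; check Q = 22.06
Then remove 0.1303 M of X.
Step 2:
                    G           X           C
  init           1.01      0.5608       5.677
  Δ          -0.06125     0.06125      0.1225
  eq           0.9486       0.622         5.8
  solve Keq expr → x = 0.06125; check Q = 22.06

Direction: forward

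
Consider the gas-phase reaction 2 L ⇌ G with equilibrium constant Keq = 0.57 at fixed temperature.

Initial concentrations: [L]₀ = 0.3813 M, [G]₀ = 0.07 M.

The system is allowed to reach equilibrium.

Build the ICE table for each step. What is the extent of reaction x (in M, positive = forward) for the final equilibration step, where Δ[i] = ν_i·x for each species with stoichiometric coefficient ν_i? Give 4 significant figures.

Q₀ = 0.4815 vs Keq = 0.57 ⇒ Q<K, forward
Step 1:
                    L           G
  init         0.3813        0.07
  Δ          -0.01389    0.006945
  eq           0.3674     0.07694
  solve Keq expr → x = 0.006945; check Q = 0.57

x = 0.006945 M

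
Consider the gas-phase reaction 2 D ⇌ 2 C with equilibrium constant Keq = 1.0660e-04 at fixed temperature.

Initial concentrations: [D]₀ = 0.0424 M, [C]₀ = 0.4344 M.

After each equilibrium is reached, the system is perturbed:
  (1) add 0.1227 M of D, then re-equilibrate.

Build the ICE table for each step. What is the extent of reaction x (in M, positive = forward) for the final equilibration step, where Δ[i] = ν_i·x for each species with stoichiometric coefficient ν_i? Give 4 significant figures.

x = 6.2695e-04 M

Q₀ = 105 vs Keq = 1.0660e-04 ⇒ Q>K, reverse
Step 1:
                  D         C
  init       0.0424    0.4344
  Δ          0.4295   -0.4295
  eq         0.4719  0.004873
  solve Keq expr → x = -0.2148; check Q = 1.0660e-04
Then add 0.1227 M of D.
Step 2:
                  D         C
  init       0.5946  0.004873
  Δ       -0.001254  0.001254
  eq         0.5934  0.006126
  solve Keq expr → x = 6.2695e-04; check Q = 1.0660e-04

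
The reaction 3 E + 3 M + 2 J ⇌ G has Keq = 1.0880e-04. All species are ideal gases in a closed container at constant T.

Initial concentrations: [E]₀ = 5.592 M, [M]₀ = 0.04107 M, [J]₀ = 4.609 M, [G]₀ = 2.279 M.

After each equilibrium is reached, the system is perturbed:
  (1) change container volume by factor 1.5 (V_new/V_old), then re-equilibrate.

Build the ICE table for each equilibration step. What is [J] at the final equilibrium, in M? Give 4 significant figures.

Q₀ = 8.856 vs Keq = 1.0880e-04 ⇒ Q>K, reverse
Step 1:
                   E          M          J          G
  Initial      5.592    0.04107      4.609      2.279
  Change       1.196      1.196      0.797    -0.3985
  Equil        6.788      1.237      5.406       1.88
  solve Keq expr → x = -0.3985; check Q = 1.0880e-04
Then change container volume by factor 1.5 (V_new/V_old).
Step 2:
                   E          M          J          G
  Initial      4.525     0.8244      3.604      1.254
  Change      0.7357     0.7357     0.4905    -0.2452
  Equil        5.261       1.56      4.094      1.008
  solve Keq expr → x = -0.2452; check Q = 1.0880e-04

[J]_eq = 4.094 M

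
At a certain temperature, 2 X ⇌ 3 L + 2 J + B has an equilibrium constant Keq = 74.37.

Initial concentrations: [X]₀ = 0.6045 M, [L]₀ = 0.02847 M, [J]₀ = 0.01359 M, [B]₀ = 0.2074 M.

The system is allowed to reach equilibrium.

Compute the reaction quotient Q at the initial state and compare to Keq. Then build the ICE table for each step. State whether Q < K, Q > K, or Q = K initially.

Q₀ = 2.4189e-09 vs Keq = 74.37 ⇒ Q<K, forward
Step 1:
                  X         L         J         B
  Initial    0.6045   0.02847   0.01359    0.2074
  Change    -0.5658    0.8488    0.5658    0.2829
  Equil     0.03866    0.8772    0.5794    0.4903
  solve Keq expr → x = 0.2829; check Q = 74.37

Q₀ = 2.4189e-09; Q < K (proceeds forward)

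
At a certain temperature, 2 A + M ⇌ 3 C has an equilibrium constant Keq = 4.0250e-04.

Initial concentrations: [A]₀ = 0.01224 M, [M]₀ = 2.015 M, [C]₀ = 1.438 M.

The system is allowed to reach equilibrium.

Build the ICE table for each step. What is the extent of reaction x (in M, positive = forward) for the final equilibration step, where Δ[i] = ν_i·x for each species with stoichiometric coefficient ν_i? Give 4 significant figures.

x = -0.4482 M

Q₀ = 9850 vs Keq = 4.0250e-04 ⇒ Q>K, reverse
Step 1:
                   A          M          C
  I          0.01224      2.015      1.438
  C           0.8963     0.4482     -1.344
  E           0.9085      2.463    0.09354
  solve Keq expr → x = -0.4482; check Q = 4.0250e-04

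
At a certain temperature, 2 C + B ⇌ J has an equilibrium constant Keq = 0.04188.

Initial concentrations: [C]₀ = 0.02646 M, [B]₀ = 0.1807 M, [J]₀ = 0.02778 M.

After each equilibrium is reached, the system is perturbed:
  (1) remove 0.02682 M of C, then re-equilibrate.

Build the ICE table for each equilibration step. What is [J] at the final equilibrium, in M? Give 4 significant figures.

Q₀ = 219.6 vs Keq = 0.04188 ⇒ Q>K, reverse
Step 1:
                   C          B          J
  Initial    0.02646     0.1807    0.02778
  Change     0.05544    0.02772   -0.02772
  Equil       0.0819     0.2084 5.8553e-05
  solve Keq expr → x = -0.02772; check Q = 0.04188
Then remove 0.02682 M of C.
Step 2:
                   C          B          J
  Initial    0.05508     0.2084 5.8553e-05
  Change  6.4006e-05 3.2003e-05 -3.2003e-05
  Equil      0.05515     0.2085 2.6550e-05
  solve Keq expr → x = -3.2003e-05; check Q = 0.04188

[J]_eq = 2.6550e-05 M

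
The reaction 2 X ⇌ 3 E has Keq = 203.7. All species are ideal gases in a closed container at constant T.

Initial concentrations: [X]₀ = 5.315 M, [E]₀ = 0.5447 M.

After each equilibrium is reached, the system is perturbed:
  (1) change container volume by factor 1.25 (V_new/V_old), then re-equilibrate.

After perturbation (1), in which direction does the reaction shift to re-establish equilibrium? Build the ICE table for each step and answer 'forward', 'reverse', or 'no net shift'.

Direction: forward

Q₀ = 0.005721 vs Keq = 203.7 ⇒ Q<K, forward
Step 1:
                  X         E
  I           5.315    0.5447
  C          -4.101     6.151
  E           1.214     6.696
  solve Keq expr → x = 2.05; check Q = 203.7
Then change container volume by factor 1.25 (V_new/V_old).
Step 2:
                  X         E
  I          0.9712     5.357
  C        -0.07502    0.1125
  E          0.8962     5.469
  solve Keq expr → x = 0.03751; check Q = 203.7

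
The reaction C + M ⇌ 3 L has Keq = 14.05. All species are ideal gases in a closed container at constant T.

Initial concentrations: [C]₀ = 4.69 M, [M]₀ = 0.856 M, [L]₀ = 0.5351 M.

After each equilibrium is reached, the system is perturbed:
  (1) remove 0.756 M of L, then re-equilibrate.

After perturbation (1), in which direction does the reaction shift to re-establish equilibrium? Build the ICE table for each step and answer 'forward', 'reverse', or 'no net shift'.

Direction: forward

Q₀ = 0.03816 vs Keq = 14.05 ⇒ Q<K, forward
Step 1:
                   C          M          L
  I             4.69      0.856     0.5351
  C          -0.6178    -0.6178      1.853
  E            4.072     0.2382      2.389
  solve Keq expr → x = 0.6178; check Q = 14.05
Then remove 0.756 M of L.
Step 2:
                   C          M          L
  I            4.072     0.2382      1.633
  C          -0.1054    -0.1054     0.3162
  E            3.967     0.1328      1.949
  solve Keq expr → x = 0.1054; check Q = 14.05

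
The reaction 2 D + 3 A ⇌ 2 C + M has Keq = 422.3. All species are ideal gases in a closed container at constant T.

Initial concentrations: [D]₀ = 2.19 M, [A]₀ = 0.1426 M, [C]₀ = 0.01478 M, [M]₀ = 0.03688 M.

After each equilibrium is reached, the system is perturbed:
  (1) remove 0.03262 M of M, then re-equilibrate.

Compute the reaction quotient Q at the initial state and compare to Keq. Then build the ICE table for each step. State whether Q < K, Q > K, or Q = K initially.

Q₀ = 5.7929e-04; Q < K (proceeds forward)

Q₀ = 5.7929e-04 vs Keq = 422.3 ⇒ Q<K, forward
Step 1:
                    D           A           C           M
  init           2.19      0.1426     0.01478     0.03688
  Δ          -0.08984     -0.1348     0.08984     0.04492
  eq              2.1    0.007834      0.1046      0.0818
  solve Keq expr → x = 0.04492; check Q = 422.3
Then remove 0.03262 M of M.
Step 2:
                    D           A           C           M
  init            2.1    0.007834      0.1046     0.04918
  Δ       -7.8000e-04    -0.00117  7.8000e-04  3.9000e-04
  eq            2.099    0.006664      0.1054     0.04957
  solve Keq expr → x = 3.9000e-04; check Q = 422.3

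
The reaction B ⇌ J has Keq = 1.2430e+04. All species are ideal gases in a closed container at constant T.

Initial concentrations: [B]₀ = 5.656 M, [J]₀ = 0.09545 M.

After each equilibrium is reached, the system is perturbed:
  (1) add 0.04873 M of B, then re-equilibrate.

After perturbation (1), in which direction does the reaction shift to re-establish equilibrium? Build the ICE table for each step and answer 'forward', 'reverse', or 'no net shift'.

Q₀ = 0.01688 vs Keq = 1.2430e+04 ⇒ Q<K, forward
Step 1:
                   B          J
  init         5.656    0.09545
  Δ           -5.656      5.656
  eq      4.6267e-04      5.751
  solve Keq expr → x = 5.656; check Q = 1.2430e+04
Then add 0.04873 M of B.
Step 2:
                   B          J
  init       0.04919      5.751
  Δ         -0.04873    0.04873
  eq      4.6659e-04        5.8
  solve Keq expr → x = 0.04873; check Q = 1.2430e+04

Direction: forward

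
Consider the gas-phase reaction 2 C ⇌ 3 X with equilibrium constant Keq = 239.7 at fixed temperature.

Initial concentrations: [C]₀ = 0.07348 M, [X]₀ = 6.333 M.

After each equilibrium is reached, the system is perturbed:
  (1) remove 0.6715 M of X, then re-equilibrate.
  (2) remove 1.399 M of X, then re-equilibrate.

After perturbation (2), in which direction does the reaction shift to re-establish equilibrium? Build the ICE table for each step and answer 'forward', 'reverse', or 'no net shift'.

Direction: forward

Q₀ = 4.7042e+04 vs Keq = 239.7 ⇒ Q>K, reverse
Step 1:
                    C           X
  init        0.07348       6.333
  Δ            0.7081      -1.062
  eq           0.7816       5.271
  solve Keq expr → x = -0.3541; check Q = 239.7
Then remove 0.6715 M of X.
Step 2:
                    C           X
  init         0.7816       4.599
  Δ           -0.1099      0.1649
  eq           0.6717       4.764
  solve Keq expr → x = 0.05497; check Q = 239.7
Then remove 1.399 M of X.
Step 3:
                    C           X
  init         0.6717       3.365
  Δ           -0.2144      0.3216
  eq           0.4572       3.687
  solve Keq expr → x = 0.1072; check Q = 239.7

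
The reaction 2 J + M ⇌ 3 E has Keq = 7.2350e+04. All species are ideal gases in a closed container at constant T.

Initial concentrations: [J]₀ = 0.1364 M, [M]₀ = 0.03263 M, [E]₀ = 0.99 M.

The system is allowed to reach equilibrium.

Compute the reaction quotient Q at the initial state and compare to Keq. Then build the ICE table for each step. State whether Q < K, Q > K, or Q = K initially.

Q₀ = 1598 vs Keq = 7.2350e+04 ⇒ Q<K, forward
Step 1:
                   J          M          E
  I           0.1364    0.03263       0.99
  C          -0.0594    -0.0297     0.0891
  E            0.077   0.002929      1.079
  solve Keq expr → x = 0.0297; check Q = 7.2350e+04

Q₀ = 1598; Q < K (proceeds forward)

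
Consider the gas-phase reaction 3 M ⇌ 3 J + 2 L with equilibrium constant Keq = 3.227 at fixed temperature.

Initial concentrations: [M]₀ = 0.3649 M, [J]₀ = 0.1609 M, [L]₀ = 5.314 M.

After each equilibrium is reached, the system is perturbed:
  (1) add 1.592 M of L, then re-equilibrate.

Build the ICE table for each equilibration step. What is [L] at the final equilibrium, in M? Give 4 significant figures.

[L]_eq = 6.9 M

Q₀ = 2.421 vs Keq = 3.227 ⇒ Q<K, forward
Step 1:
                    M           J           L
  I            0.3649      0.1609       5.314
  C          -0.01079     0.01079    0.007191
  E            0.3541      0.1717       5.321
  solve Keq expr → x = 0.003596; check Q = 3.227
Then add 1.592 M of L.
Step 2:
                    M           J           L
  I            0.3541      0.1717       6.913
  C            0.0194     -0.0194    -0.01293
  E            0.3735      0.1523         6.9
  solve Keq expr → x = -0.006467; check Q = 3.227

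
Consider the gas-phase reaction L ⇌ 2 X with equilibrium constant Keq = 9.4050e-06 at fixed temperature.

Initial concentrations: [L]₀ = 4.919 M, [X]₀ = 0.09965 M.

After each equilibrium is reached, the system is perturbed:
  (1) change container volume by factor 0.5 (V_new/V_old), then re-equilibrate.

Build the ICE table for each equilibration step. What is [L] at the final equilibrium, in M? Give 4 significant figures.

[L]_eq = 9.933 M

Q₀ = 0.002019 vs Keq = 9.4050e-06 ⇒ Q>K, reverse
Step 1:
                   L          X
  I            4.919    0.09965
  C          0.04641   -0.09282
  E            4.965   0.006834
  solve Keq expr → x = -0.04641; check Q = 9.4050e-06
Then change container volume by factor 0.5 (V_new/V_old).
Step 2:
                   L          X
  I            9.931    0.01367
  C         0.002001  -0.004002
  E            9.933   0.009665
  solve Keq expr → x = -0.002001; check Q = 9.4050e-06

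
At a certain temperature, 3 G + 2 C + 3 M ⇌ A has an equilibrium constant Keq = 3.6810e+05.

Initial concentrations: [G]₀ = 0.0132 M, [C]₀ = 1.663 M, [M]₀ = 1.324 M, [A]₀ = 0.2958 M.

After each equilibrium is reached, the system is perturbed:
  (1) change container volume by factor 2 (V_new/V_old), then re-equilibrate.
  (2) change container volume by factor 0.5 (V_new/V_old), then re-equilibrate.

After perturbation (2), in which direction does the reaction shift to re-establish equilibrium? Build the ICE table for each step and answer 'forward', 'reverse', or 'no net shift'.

Q₀ = 2.0037e+04 vs Keq = 3.6810e+05 ⇒ Q<K, forward
Step 1:
                   G          C          M          A
  I           0.0132      1.663      1.324     0.2958
  C         -0.00814  -0.005427   -0.00814   0.002713
  E          0.00506      1.658      1.316     0.2985
  solve Keq expr → x = 0.002713; check Q = 3.6810e+05
Then change container volume by factor 2 (V_new/V_old).
Step 2:
                   G          C          M          A
  I          0.00253     0.8288     0.6579     0.1493
  C         0.009873   0.006582   0.009873  -0.003291
  E           0.0124     0.8354     0.6678      0.146
  solve Keq expr → x = -0.003291; check Q = 3.6810e+05
Then change container volume by factor 0.5 (V_new/V_old).
Step 3:
                   G          C          M          A
  I          0.02481      1.671      1.336     0.2919
  C         -0.01975   -0.01316   -0.01975   0.006582
  E          0.00506      1.658      1.316     0.2985
  solve Keq expr → x = 0.006582; check Q = 3.6810e+05

Direction: forward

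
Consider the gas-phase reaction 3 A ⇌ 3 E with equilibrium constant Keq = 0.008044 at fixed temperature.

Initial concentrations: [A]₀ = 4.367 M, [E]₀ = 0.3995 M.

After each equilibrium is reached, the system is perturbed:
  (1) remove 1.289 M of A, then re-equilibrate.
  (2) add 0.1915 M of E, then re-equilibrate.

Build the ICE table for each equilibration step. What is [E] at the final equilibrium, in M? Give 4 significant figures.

Q₀ = 7.6560e-04 vs Keq = 0.008044 ⇒ Q<K, forward
Step 1:
                    A           E
  I             4.367      0.3995
  C           -0.3961      0.3961
  E             3.971      0.7956
  solve Keq expr → x = 0.132; check Q = 0.008044
Then remove 1.289 M of A.
Step 2:
                    A           E
  I             2.682      0.7956
  C            0.2152     -0.2152
  E             2.897      0.5805
  solve Keq expr → x = -0.07172; check Q = 0.008044
Then add 0.1915 M of E.
Step 3:
                    A           E
  I             2.897       0.772
  C            0.1595     -0.1595
  E             3.057      0.6124
  solve Keq expr → x = -0.05318; check Q = 0.008044

[E]_eq = 0.6124 M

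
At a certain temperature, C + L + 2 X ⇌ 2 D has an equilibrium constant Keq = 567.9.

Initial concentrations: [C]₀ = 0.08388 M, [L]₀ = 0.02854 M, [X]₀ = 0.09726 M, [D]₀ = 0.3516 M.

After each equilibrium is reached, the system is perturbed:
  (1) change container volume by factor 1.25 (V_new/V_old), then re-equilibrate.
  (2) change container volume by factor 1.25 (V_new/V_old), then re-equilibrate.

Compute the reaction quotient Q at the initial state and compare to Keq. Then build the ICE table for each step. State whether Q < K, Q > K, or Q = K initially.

Q₀ = 5459 vs Keq = 567.9 ⇒ Q>K, reverse
Step 1:
                    C           L           X           D
  Initial     0.08388     0.02854     0.09726      0.3516
  Change      0.02853     0.02853     0.05706    -0.05706
  Equil        0.1124     0.05707      0.1543      0.2945
  solve Keq expr → x = -0.02853; check Q = 567.9
Then change container volume by factor 1.25 (V_new/V_old).
Step 2:
                    C           L           X           D
  Initial     0.08993     0.04565      0.1235      0.2356
  Change     0.005588    0.005588     0.01118    -0.01118
  Equil       0.09552     0.05124      0.1346      0.2245
  solve Keq expr → x = -0.005588; check Q = 567.9
Then change container volume by factor 1.25 (V_new/V_old).
Step 3:
                    C           L           X           D
  Initial     0.07641     0.04099      0.1077      0.1796
  Change     0.004734    0.004734    0.009469   -0.009469
  Equil       0.08115     0.04573      0.1172      0.1701
  solve Keq expr → x = -0.004734; check Q = 567.9

Q₀ = 5459; Q > K (proceeds reverse)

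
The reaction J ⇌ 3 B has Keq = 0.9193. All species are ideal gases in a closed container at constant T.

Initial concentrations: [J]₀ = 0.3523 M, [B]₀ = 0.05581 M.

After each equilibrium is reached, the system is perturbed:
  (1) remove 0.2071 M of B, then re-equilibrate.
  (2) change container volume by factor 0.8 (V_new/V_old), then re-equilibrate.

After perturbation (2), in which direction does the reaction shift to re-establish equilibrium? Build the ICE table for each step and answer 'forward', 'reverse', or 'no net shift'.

Q₀ = 4.9343e-04 vs Keq = 0.9193 ⇒ Q<K, forward
Step 1:
                  J         B
  init       0.3523   0.05581
  Δ         -0.1664    0.4991
  eq         0.1859     0.555
  solve Keq expr → x = 0.1664; check Q = 0.9193
Then remove 0.2071 M of B.
Step 2:
                  J         B
  init       0.1859    0.3479
  Δ        -0.05049    0.1515
  eq         0.1354    0.4993
  solve Keq expr → x = 0.05049; check Q = 0.9193
Then change container volume by factor 0.8 (V_new/V_old).
Step 3:
                  J         B
  init       0.1693    0.6242
  Δ         0.02148  -0.06443
  eq         0.1908    0.5597
  solve Keq expr → x = -0.02148; check Q = 0.9193

Direction: reverse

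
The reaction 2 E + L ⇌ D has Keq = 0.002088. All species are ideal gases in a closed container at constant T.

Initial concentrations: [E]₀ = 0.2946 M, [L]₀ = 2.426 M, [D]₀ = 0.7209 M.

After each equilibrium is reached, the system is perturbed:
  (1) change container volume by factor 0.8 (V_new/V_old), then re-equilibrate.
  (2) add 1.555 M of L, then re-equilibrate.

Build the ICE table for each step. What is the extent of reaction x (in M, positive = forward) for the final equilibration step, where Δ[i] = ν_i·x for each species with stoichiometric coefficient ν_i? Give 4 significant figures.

x = 0.01296 M

Q₀ = 3.424 vs Keq = 0.002088 ⇒ Q>K, reverse
Step 1:
                   E          L          D
  Initial     0.2946      2.426     0.7209
  Change       1.404     0.7021    -0.7021
  Equil        1.699      3.128    0.01885
  solve Keq expr → x = -0.7021; check Q = 0.002088
Then change container volume by factor 0.8 (V_new/V_old).
Step 2:
                   E          L          D
  Initial      2.123       3.91    0.02356
  Change    -0.02458   -0.01229    0.01229
  Equil        2.099      3.898    0.03585
  solve Keq expr → x = 0.01229; check Q = 0.002088
Then add 1.555 M of L.
Step 3:
                   E          L          D
  Initial      2.099      5.453    0.03585
  Change    -0.02591   -0.01296    0.01296
  Equil        2.073       5.44    0.04881
  solve Keq expr → x = 0.01296; check Q = 0.002088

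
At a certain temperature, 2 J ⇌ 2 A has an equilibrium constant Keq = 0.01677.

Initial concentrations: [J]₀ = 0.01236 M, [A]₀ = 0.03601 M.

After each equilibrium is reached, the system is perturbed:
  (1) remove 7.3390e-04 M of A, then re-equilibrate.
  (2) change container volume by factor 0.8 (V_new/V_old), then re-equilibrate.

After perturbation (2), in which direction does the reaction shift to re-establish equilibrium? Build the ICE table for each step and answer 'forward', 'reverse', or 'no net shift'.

Direction: no net shift

Q₀ = 8.488 vs Keq = 0.01677 ⇒ Q>K, reverse
Step 1:
                  J         A
  I         0.01236   0.03601
  C         0.03046  -0.03046
  E         0.04282  0.005546
  solve Keq expr → x = -0.01523; check Q = 0.01677
Then remove 7.3390e-04 M of A.
Step 2:
                  J         A
  I         0.04282  0.004812
  C       -6.4976e-04 6.4976e-04
  E         0.04217  0.005462
  solve Keq expr → x = 3.2488e-04; check Q = 0.01677
Then change container volume by factor 0.8 (V_new/V_old).
Step 3:
                  J         A
  I         0.05272  0.006827
  C               0         0
  E         0.05272  0.006827
  solve Keq expr → x = 0; check Q = 0.01677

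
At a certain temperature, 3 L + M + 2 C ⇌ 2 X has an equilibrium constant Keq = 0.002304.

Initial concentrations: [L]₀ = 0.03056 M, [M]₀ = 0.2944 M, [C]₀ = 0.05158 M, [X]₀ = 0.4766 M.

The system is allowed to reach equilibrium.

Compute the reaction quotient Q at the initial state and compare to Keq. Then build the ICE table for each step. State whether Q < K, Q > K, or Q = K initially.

Q₀ = 1.0161e+07 vs Keq = 0.002304 ⇒ Q>K, reverse
Step 1:
                  L         M         C         X
  init      0.03056    0.2944   0.05158    0.4766
  Δ          0.6981    0.2327    0.4654   -0.4654
  eq         0.7287    0.5271     0.517   0.01121
  solve Keq expr → x = -0.2327; check Q = 0.002304

Q₀ = 1.0161e+07; Q > K (proceeds reverse)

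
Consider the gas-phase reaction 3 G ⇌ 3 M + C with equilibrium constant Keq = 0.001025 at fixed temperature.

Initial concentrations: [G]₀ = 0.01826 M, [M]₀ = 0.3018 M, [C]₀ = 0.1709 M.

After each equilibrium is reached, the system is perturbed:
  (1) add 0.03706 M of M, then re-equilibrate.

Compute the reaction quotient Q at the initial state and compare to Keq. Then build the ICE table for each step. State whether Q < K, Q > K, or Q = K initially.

Q₀ = 771.6; Q > K (proceeds reverse)

Q₀ = 771.6 vs Keq = 0.001025 ⇒ Q>K, reverse
Step 1:
                   G          M          C
  I          0.01826     0.3018     0.1709
  C            0.243     -0.243     -0.081
  E           0.2613     0.0588     0.0899
  solve Keq expr → x = -0.081; check Q = 0.001025
Then add 0.03706 M of M.
Step 2:
                   G          M          C
  I           0.2613    0.09586     0.0899
  C          0.02825   -0.02825  -0.009418
  E           0.2895    0.06761    0.08048
  solve Keq expr → x = -0.009418; check Q = 0.001025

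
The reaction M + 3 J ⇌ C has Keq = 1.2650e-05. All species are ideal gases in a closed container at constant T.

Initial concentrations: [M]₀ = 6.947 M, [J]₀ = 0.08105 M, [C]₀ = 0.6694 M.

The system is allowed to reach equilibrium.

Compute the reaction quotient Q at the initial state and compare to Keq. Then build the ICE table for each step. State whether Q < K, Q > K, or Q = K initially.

Q₀ = 181; Q > K (proceeds reverse)

Q₀ = 181 vs Keq = 1.2650e-05 ⇒ Q>K, reverse
Step 1:
                   M          J          C
  Initial      6.947    0.08105     0.6694
  Change      0.6685      2.006    -0.6685
  Equil        7.616      2.087 8.7523e-04
  solve Keq expr → x = -0.6685; check Q = 1.2650e-05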